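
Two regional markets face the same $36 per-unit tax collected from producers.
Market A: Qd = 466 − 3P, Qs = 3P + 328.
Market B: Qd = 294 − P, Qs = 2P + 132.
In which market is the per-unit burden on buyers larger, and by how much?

Market B, by $6.

Market A: pre-tax P* = $23, Q* = 397; post-tax Q = 343; per-unit burden on buyers = $18.
Market B: pre-tax P* = $54, Q* = 240; post-tax Q = 216; per-unit burden on buyers = $24.
Difference: $18 vs $24 → market B is larger by $6.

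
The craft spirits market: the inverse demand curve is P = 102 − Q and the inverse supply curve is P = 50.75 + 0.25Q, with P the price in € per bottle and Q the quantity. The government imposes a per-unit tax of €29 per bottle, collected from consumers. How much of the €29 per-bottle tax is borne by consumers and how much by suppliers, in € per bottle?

Rewrite in direct form: Qd = 102 − P and Qs = 4P − 203.
Without the tax, 102 − P = 4P − 203 gives 5P = 305, so P* = €61 and Q* = 41.
With the tax collected from consumers, demand (in seller-price terms) shifts: Qd = 102 − (P + 29).
Solving gives Q = 17.8 with consumers paying €84.2 and suppliers receiving €55.2 (the €29 wedge).
Burden on consumers: €23.2; on suppliers: €5.8. (They sum to €29.)

Consumers bear €23.2 per bottle; suppliers bear €5.8 per bottle.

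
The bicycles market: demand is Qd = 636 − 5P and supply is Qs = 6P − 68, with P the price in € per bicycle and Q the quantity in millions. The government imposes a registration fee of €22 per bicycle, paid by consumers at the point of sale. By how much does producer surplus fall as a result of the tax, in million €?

Producer surplus falls by €2860 million.

Before the tax: set 636 − 5P = 6P − 68 → P* = €64, Q* = 316.
With the tax collected from consumers, demand (in seller-price terms) shifts: Qd = 636 − 5(P + 22).
New equilibrium: consumers pay €76, sellers receive €54, Q = 256. (Wedge: Pb − Ps = 22.)
ΔPS is the trapezoid between Q = 256 and Q = 316 of height €10: ½ · (316 + 256) · 10 = €2860.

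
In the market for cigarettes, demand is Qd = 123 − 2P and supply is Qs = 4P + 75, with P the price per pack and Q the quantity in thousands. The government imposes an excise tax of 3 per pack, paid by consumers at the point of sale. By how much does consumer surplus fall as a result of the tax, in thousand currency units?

Consumer surplus falls by 210 thousand.

Before the tax: set 123 − 2P = 4P + 75 → P* = 8, Q* = 107.
With the tax collected from consumers, demand (in seller-price terms) shifts: Qd = 123 − 2(P + 3).
New equilibrium: consumers pay 10, producers receive 7, Q = 103. (Wedge: Pb − Ps = 3.)
ΔCS is the trapezoid between Q = 103 and Q = 107 of height 2: ½ · (107 + 103) · 2 = 210.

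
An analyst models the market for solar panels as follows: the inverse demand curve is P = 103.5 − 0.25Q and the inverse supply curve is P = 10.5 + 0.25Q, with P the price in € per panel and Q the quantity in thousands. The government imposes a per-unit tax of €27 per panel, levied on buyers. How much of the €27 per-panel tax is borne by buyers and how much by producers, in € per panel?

Buyers bear €13.5 per panel; producers bear €13.5 per panel.

Rewrite in direct form: Qd = 414 − 4P and Qs = 4P − 42.
Without the tax, 414 − 4P = 4P − 42 gives 8P = 456, so P* = €57 and Q* = 186.
With the tax collected from buyers, demand (in seller-price terms) shifts: Qd = 414 − 4(P + 27).
New equilibrium: buyers pay €70.5, producers receive €43.5, Q = 132. (Wedge: Pb − Ps = 27.)
Burden on buyers: €13.5; on producers: €13.5. (They sum to €27.)
The less price-elastic side of the market bears the larger share of a per-unit tax.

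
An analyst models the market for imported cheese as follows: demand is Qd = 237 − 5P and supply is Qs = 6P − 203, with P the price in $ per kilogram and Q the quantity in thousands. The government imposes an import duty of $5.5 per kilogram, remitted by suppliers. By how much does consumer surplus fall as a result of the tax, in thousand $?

Without the tax, 237 − 5P = 6P − 203 gives 11P = 440, so P* = $40 and Q* = 37.
With the tax collected from suppliers, supply shifts: Qs = 6(P − 5.5) − 203.
Solving gives Q = 22 with buyers paying $43 and suppliers receiving $37.5 (the $5.5 wedge).
ΔCS is the trapezoid between Q = 22 and Q = 37 of height $3: ½ · (37 + 22) · 3 = $88.5.

Consumer surplus falls by $88.5 thousand.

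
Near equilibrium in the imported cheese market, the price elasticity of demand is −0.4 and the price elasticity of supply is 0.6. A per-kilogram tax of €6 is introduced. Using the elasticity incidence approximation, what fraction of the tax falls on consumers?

Incidence ratio: consumers' share ≈ εs / (εs + |εd|) = 0.6 / (0.6 + 0.4) = 0.6.
Supply is the more elastic side, so consumers bear the larger share.

Consumers' share ≈ 0.6.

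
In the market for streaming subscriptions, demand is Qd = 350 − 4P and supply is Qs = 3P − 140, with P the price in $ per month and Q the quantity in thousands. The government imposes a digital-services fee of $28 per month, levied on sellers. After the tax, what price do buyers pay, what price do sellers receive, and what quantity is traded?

Without the tax, 350 − 4P = 3P − 140 gives 7P = 490, so P* = $70 and Q* = 70.
With the tax collected from sellers, supply shifts: Qs = 3(P − 28) − 140.
Solving gives Q = 22 with buyers paying $82 and sellers receiving $54 (the $28 wedge).

Buyers pay $82; sellers receive $54; quantity = 22.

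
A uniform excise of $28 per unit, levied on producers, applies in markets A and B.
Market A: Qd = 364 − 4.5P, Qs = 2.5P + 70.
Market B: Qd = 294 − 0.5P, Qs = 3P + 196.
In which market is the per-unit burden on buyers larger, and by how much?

Market B, by $14.

Market A: pre-tax P* = $42, Q* = 175; post-tax Q = 130; per-unit burden on buyers = $10.
Market B: pre-tax P* = $28, Q* = 280; post-tax Q = 268; per-unit burden on buyers = $24.
Difference: $10 vs $24 → market B is larger by $14.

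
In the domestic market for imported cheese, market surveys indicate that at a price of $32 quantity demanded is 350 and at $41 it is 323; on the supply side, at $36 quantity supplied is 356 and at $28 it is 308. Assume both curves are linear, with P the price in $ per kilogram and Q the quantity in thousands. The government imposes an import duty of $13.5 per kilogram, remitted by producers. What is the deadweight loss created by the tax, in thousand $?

Deadweight loss = $182.25 thousand.

Demand slope: (323 − 350)/(41 − 32) = -3, so Qd = 446 − 3P.
Supply slope: (308 − 356)/(28 − 36) = 6, so Qs = 6P + 140.
Without the tax, 446 − 3P = 6P + 140 gives 9P = 306, so P* = $34 and Q* = 344.
With the tax collected from producers, supply shifts: Qs = 6(P − 13.5) + 140.
Solving gives Q = 317 with buyers paying $43 and producers receiving $29.5 (the $13.5 wedge).
Quantity falls by |ΔQ| = |344 − 317| = 27.
DWL = ½ · t · |ΔQ| = ½ · 13.5 · 27 = $182.25.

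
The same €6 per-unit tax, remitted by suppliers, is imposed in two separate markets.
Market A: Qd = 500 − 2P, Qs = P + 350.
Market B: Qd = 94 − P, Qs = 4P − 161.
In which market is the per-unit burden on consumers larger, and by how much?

Market B, by €2.8.

Market A: pre-tax P* = €50, Q* = 400; post-tax Q = 396; per-unit burden on consumers = €2.
Market B: pre-tax P* = €51, Q* = 43; post-tax Q = 38.2; per-unit burden on consumers = €4.8.
Difference: €2 vs €4.8 → market B is larger by €2.8.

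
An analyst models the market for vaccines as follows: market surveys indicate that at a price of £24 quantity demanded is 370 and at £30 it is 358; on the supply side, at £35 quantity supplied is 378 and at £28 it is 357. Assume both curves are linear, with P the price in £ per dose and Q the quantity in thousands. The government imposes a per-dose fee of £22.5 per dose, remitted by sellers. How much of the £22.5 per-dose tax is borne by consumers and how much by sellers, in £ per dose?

Demand slope: (358 − 370)/(30 − 24) = -2, so Qd = 418 − 2P.
Supply slope: (357 − 378)/(28 − 35) = 3, so Qs = 3P + 273.
Before the tax: set 418 − 2P = 3P + 273 → P* = £29, Q* = 360.
With the tax collected from sellers, supply shifts: Qs = 3(P − 22.5) + 273.
Solving gives Q = 333 with consumers paying £42.5 and sellers receiving £20 (the £22.5 wedge).
Burden on consumers: £13.5; on sellers: £9. (They sum to £22.5.)
The less price-elastic side of the market bears the larger share of a per-unit tax.

Consumers bear £13.5 per dose; sellers bear £9 per dose.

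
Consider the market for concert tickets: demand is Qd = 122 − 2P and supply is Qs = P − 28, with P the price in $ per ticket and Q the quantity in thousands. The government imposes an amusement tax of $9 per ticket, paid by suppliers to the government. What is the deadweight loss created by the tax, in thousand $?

Before the tax: set 122 − 2P = P − 28 → P* = $50, Q* = 22.
With the tax collected from suppliers, supply shifts: Qs = (P − 9) − 28.
New equilibrium: consumers pay $53, suppliers receive $44, Q = 16. (Wedge: Pb − Ps = 9.)
Quantity falls by |ΔQ| = |22 − 16| = 6.
DWL = ½ · t · |ΔQ| = ½ · 9 · 6 = $27.

Deadweight loss = $27 thousand.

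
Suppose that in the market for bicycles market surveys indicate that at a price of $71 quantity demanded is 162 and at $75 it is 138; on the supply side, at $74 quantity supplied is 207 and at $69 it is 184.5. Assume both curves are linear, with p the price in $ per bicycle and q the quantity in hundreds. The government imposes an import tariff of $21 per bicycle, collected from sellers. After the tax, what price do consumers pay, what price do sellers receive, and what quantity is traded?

Demand slope: (138 − 162)/(75 − 71) = -6, so qd = 588 − 6p.
Supply slope: (184.5 − 207)/(69 − 74) = 4.5, so qs = 4.5p − 126.
Without the tax, 588 − 6p = 4.5p − 126 gives 10.5p = 714, so p* = $68 and q* = 180.
With the tax collected from sellers, supply shifts: qs = 4.5(p − 21) − 126.
New equilibrium: consumers pay $77, sellers receive $56, q = 126. (Wedge: pb − ps = 21.)

Consumers pay $77; sellers receive $56; quantity = 126.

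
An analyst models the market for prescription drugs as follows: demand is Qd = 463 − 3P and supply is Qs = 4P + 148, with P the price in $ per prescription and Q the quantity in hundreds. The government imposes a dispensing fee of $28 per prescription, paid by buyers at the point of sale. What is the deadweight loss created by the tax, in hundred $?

Before the tax: set 463 − 3P = 4P + 148 → P* = $45, Q* = 328.
With the tax collected from buyers, demand (in seller-price terms) shifts: Qd = 463 − 3(P + 28).
Solving gives Q = 280 with buyers paying $61 and sellers receiving $33 (the $28 wedge).
Quantity falls by |ΔQ| = |328 − 280| = 48.
DWL = ½ · t · |ΔQ| = ½ · 28 · 48 = $672.

Deadweight loss = $672 hundred.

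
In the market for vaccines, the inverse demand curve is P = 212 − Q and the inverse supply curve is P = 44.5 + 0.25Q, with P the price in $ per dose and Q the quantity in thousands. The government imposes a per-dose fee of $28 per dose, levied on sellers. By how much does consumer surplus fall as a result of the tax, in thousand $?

Rewrite in direct form: Qd = 212 − P and Qs = 4P − 178.
Before the tax: set 212 − P = 4P − 178 → P* = $78, Q* = 134.
With the tax collected from sellers, supply shifts: Qs = 4(P − 28) − 178.
Solving gives Q = 111.6 with buyers paying $100.4 and sellers receiving $72.4 (the $28 wedge).
ΔCS is the trapezoid between Q = 111.6 and Q = 134 of height $22.4: ½ · (134 + 111.6) · 22.4 = $2750.72.

Consumer surplus falls by $2750.72 thousand.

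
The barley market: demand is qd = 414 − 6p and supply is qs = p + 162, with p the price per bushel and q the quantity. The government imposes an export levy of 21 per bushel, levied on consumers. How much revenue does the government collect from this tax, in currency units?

Tax revenue = 3780.

Before the tax: set 414 − 6p = p + 162 → p* = 36, q* = 198.
With the tax collected from consumers, demand (in seller-price terms) shifts: qd = 414 − 6(p + 21).
Solving gives q = 180 with consumers paying 39 and producers receiving 18 (the 21 wedge).
Revenue = t · Q = 21 · 180 = 3780.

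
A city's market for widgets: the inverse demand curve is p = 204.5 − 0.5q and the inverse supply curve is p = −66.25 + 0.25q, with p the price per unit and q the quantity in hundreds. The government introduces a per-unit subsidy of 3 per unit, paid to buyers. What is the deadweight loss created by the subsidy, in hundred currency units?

Deadweight loss = 6 hundred.

Rewrite in direct form: qd = 409 − 2p and qs = 4p + 265.
Without the subsidy, 409 − 2p = 4p + 265 gives 6p = 144, so p* = 24 and q* = 361.
With a per-unit subsidy paid to buyers, each effectively pays p − 3, so demand becomes qd = 409 − 2(p − 3).
Solving gives q = 365 with buyers paying 22 and suppliers receiving 25 (the 3 wedge).
Quantity rises by |ΔQ| = |361 − 365| = 4.
DWL = ½ · t · |ΔQ| = ½ · 3 · 4 = 6.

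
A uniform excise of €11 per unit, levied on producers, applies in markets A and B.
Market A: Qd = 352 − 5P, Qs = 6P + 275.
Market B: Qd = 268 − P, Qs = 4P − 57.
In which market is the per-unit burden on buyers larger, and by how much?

Market B, by €2.8.

Market A: pre-tax P* = €7, Q* = 317; post-tax Q = 287; per-unit burden on buyers = €6.
Market B: pre-tax P* = €65, Q* = 203; post-tax Q = 194.2; per-unit burden on buyers = €8.8.
Difference: €6 vs €8.8 → market B is larger by €2.8.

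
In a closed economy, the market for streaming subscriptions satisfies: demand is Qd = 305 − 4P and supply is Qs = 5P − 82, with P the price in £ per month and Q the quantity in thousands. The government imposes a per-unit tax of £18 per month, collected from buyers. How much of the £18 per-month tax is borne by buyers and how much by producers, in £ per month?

Buyers bear £10 per month; producers bear £8 per month.

Without the tax, 305 − 4P = 5P − 82 gives 9P = 387, so P* = £43 and Q* = 133.
With the tax collected from buyers, demand (in seller-price terms) shifts: Qd = 305 − 4(P + 18).
Solving gives Q = 93 with buyers paying £53 and producers receiving £35 (the £18 wedge).
Burden on buyers: £10; on producers: £8. (They sum to £18.)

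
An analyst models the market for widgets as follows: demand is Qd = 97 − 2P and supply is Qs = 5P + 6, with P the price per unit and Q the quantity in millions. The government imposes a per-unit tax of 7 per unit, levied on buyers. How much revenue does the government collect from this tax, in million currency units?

Before the tax: set 97 − 2P = 5P + 6 → P* = 13, Q* = 71.
With the tax collected from buyers, demand (in seller-price terms) shifts: Qd = 97 − 2(P + 7).
New equilibrium: buyers pay 18, sellers receive 11, Q = 61. (Wedge: Pb − Ps = 7.)
Revenue = t · Q = 7 · 61 = 427.

Tax revenue = 427 million.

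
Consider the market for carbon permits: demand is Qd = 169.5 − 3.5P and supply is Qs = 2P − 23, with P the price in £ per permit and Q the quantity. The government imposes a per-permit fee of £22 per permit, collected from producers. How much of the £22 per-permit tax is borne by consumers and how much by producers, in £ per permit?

Without the tax, 169.5 − 3.5P = 2P − 23 gives 5.5P = 192.5, so P* = £35 and Q* = 47.
With the tax collected from producers, supply shifts: Qs = 2(P − 22) − 23.
New equilibrium: consumers pay £43, producers receive £21, Q = 19. (Wedge: Pb − Ps = 22.)
Burden on consumers: £8; on producers: £14. (They sum to £22.)
The less price-elastic side of the market bears the larger share of a per-unit tax.

Consumers bear £8 per permit; producers bear £14 per permit.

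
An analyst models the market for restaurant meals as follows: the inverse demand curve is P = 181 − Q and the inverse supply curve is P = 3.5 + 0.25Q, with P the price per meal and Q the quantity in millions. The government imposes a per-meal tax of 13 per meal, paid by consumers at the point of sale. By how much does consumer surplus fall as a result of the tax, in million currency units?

Rewrite in direct form: Qd = 181 − P and Qs = 4P − 14.
Without the tax, 181 − P = 4P − 14 gives 5P = 195, so P* = 39 and Q* = 142.
With the tax collected from consumers, demand (in seller-price terms) shifts: Qd = 181 − (P + 13).
New equilibrium: consumers pay 49.4, sellers receive 36.4, Q = 131.6. (Wedge: Pb − Ps = 13.)
ΔCS is the trapezoid between Q = 131.6 and Q = 142 of height 10.4: ½ · (142 + 131.6) · 10.4 = 1422.72.

Consumer surplus falls by 1422.72 million.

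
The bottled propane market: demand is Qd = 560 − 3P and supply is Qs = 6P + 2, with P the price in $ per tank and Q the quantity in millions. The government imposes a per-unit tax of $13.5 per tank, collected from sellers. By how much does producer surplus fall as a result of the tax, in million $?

Producer surplus falls by $1622.25 million.

Before the tax: set 560 − 3P = 6P + 2 → P* = $62, Q* = 374.
With the tax collected from sellers, supply shifts: Qs = 6(P − 13.5) + 2.
New equilibrium: buyers pay $71, sellers receive $57.5, Q = 347. (Wedge: Pb − Ps = 13.5.)
ΔPS is the trapezoid between Q = 347 and Q = 374 of height $4.5: ½ · (374 + 347) · 4.5 = $1622.25.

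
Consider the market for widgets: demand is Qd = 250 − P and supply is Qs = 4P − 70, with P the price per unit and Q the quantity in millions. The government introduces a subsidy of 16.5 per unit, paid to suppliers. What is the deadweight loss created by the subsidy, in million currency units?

Before the subsidy: set 250 − P = 4P − 70 → P* = 64, Q* = 186.
With a per-unit subsidy paid to suppliers, each receives P + 16.5 per unit sold, so supply becomes Qs = 4(P + 16.5) − 70.
New equilibrium: buyers pay 50.8, suppliers receive 67.3, Q = 199.2. (Wedge: Pb − Ps = −16.5.)
Quantity rises by |ΔQ| = |186 − 199.2| = 13.2.
DWL = ½ · t · |ΔQ| = ½ · 16.5 · 13.2 = 108.9.

Deadweight loss = 108.9 million.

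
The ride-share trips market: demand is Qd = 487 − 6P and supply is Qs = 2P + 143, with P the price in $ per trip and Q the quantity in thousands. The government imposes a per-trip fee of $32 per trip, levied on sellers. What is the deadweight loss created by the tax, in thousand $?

Before the tax: set 487 − 6P = 2P + 143 → P* = $43, Q* = 229.
With the tax collected from sellers, supply shifts: Qs = 2(P − 32) + 143.
Solving gives Q = 181 with consumers paying $51 and sellers receiving $19 (the $32 wedge).
Quantity falls by |ΔQ| = |229 − 181| = 48.
DWL = ½ · t · |ΔQ| = ½ · 32 · 48 = $768.

Deadweight loss = $768 thousand.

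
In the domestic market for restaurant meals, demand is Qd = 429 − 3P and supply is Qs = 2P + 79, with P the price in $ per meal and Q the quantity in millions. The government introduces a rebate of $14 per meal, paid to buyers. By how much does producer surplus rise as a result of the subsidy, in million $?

Producer surplus rises by $1910.16 million.

Without the subsidy, 429 − 3P = 2P + 79 gives 5P = 350, so P* = $70 and Q* = 219.
With a per-unit subsidy paid to buyers, each effectively pays P − 14, so demand becomes Qd = 429 − 3(P − 14).
New equilibrium: buyers pay $64.4, sellers receive $78.4, Q = 235.8. (Wedge: Pb − Ps = −14.)
ΔPS is the trapezoid between Q = 235.8 and Q = 219 of height $8.4: ½ · (219 + 235.8) · 8.4 = $1910.16.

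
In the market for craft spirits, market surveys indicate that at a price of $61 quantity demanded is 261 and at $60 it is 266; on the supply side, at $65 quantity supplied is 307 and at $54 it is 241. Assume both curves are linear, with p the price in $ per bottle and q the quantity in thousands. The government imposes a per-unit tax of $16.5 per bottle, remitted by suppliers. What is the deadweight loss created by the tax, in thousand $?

Demand slope: (266 − 261)/(60 − 61) = -5, so qd = 566 − 5p.
Supply slope: (241 − 307)/(54 − 65) = 6, so qs = 6p − 83.
Without the tax, 566 − 5p = 6p − 83 gives 11p = 649, so p* = $59 and q* = 271.
With the tax collected from suppliers, supply shifts: qs = 6(p − 16.5) − 83.
Solving gives q = 226 with consumers paying $68 and suppliers receiving $51.5 (the $16.5 wedge).
Quantity falls by |ΔQ| = |271 − 226| = 45.
DWL = ½ · t · |ΔQ| = ½ · 16.5 · 45 = $371.25.

Deadweight loss = $371.25 thousand.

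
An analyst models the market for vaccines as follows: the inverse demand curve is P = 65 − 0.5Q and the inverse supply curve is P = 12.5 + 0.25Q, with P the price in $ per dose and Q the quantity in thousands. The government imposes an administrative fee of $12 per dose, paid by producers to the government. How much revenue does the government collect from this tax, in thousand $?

Tax revenue = $648 thousand.

Rewrite in direct form: Qd = 130 − 2P and Qs = 4P − 50.
Without the tax, 130 − 2P = 4P − 50 gives 6P = 180, so P* = $30 and Q* = 70.
With the tax collected from producers, supply shifts: Qs = 4(P − 12) − 50.
Solving gives Q = 54 with consumers paying $38 and producers receiving $26 (the $12 wedge).
Revenue = t · Q = 12 · 54 = $648.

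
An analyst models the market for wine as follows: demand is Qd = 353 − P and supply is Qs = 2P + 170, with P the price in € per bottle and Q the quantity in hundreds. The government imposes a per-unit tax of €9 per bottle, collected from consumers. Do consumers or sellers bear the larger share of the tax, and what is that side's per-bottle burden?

Consumers bear the larger share: €6 per bottle.

Before the tax: set 353 − P = 2P + 170 → P* = €61, Q* = 292.
With the tax collected from consumers, demand (in seller-price terms) shifts: Qd = 353 − (P + 9).
New equilibrium: consumers pay €67, sellers receive €58, Q = 286. (Wedge: Pb − Ps = 9.)
Per-bottle burden: consumers €6, sellers €3.
Consumers take the larger share because demand is less price-elastic here (demand slope 1 vs supply slope 2).
The less price-elastic side of the market bears the larger share of a per-unit tax.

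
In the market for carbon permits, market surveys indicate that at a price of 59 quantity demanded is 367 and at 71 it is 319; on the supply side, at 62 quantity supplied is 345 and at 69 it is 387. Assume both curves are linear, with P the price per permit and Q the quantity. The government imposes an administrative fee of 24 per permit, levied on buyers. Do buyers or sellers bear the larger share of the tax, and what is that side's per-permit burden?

Buyers bear the larger share: 14.4 per permit.

Demand slope: (319 − 367)/(71 − 59) = -4, so Qd = 603 − 4P.
Supply slope: (387 − 345)/(69 − 62) = 6, so Qs = 6P − 27.
Without the tax, 603 − 4P = 6P − 27 gives 10P = 630, so P* = 63 and Q* = 351.
With the tax collected from buyers, demand (in seller-price terms) shifts: Qd = 603 − 4(P + 24).
Solving gives Q = 293.4 with buyers paying 77.4 and sellers receiving 53.4 (the 24 wedge).
Per-permit burden: buyers 14.4, sellers 9.6.
Buyers take the larger share because demand is less price-elastic here (demand slope 4 vs supply slope 6).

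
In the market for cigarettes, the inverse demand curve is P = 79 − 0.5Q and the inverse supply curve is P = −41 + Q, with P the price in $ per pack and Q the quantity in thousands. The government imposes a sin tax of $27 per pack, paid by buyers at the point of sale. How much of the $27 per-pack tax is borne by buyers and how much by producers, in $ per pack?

Rewrite in direct form: Qd = 158 − 2P and Qs = P + 41.
Before the tax: set 158 − 2P = P + 41 → P* = $39, Q* = 80.
With the tax collected from buyers, demand (in seller-price terms) shifts: Qd = 158 − 2(P + 27).
Solving gives Q = 62 with buyers paying $48 and producers receiving $21 (the $27 wedge).
Burden on buyers: $9; on producers: $18. (They sum to $27.)
The less price-elastic side of the market bears the larger share of a per-unit tax.

Buyers bear $9 per pack; producers bear $18 per pack.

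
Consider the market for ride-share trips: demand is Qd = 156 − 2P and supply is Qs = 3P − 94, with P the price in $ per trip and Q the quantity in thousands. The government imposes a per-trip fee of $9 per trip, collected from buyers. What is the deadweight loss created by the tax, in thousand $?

Without the tax, 156 − 2P = 3P − 94 gives 5P = 250, so P* = $50 and Q* = 56.
With the tax collected from buyers, demand (in seller-price terms) shifts: Qd = 156 − 2(P + 9).
Solving gives Q = 45.2 with buyers paying $55.4 and producers receiving $46.4 (the $9 wedge).
Quantity falls by |ΔQ| = |56 − 45.2| = 10.8.
DWL = ½ · t · |ΔQ| = ½ · 9 · 10.8 = $48.6.

Deadweight loss = $48.6 thousand.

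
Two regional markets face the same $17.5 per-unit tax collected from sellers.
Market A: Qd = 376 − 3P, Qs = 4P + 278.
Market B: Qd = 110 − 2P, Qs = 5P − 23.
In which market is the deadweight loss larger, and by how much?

Market A, by $43.75.

Market A: pre-tax P* = $14, Q* = 334; post-tax Q = 304; deadweight loss = $262.5.
Market B: pre-tax P* = $19, Q* = 72; post-tax Q = 47; deadweight loss = $218.75.
Difference: $262.5 vs $218.75 → market A is larger by $43.75.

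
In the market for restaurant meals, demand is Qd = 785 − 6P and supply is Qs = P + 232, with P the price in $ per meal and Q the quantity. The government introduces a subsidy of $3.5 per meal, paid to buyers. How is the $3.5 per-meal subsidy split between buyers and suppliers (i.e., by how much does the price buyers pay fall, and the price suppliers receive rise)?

Without the subsidy, 785 − 6P = P + 232 gives 7P = 553, so P* = $79 and Q* = 311.
With a per-unit subsidy paid to buyers, each effectively pays P − 3.5, so demand becomes Qd = 785 − 6(P − 3.5).
Solving gives Q = 314 with buyers paying $78.5 and suppliers receiving $82 (the $3.5 wedge).
Gain to buyers: $0.5; to suppliers: $3. (They sum to $3.5.)

Buyers gain $0.5 per meal; suppliers gain $3 per meal.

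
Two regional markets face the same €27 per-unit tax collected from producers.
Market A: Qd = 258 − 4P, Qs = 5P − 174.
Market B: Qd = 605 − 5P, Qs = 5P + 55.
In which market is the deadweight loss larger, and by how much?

Market B, by €101.25.

Market A: pre-tax P* = €48, Q* = 66; post-tax Q = 6; deadweight loss = €810.
Market B: pre-tax P* = €55, Q* = 330; post-tax Q = 262.5; deadweight loss = €911.25.
Difference: €810 vs €911.25 → market B is larger by €101.25.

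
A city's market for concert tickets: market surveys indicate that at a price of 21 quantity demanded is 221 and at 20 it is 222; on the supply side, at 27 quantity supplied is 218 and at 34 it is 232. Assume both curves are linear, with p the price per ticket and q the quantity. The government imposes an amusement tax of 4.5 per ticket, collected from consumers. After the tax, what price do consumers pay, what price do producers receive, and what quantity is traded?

Demand slope: (222 − 221)/(20 − 21) = -1, so qd = 242 − p.
Supply slope: (232 − 218)/(34 − 27) = 2, so qs = 2p + 164.
Without the tax, 242 − p = 2p + 164 gives 3p = 78, so p* = 26 and q* = 216.
With the tax collected from consumers, demand (in seller-price terms) shifts: qd = 242 − (p + 4.5).
Solving gives q = 213 with consumers paying 29 and producers receiving 24.5 (the 4.5 wedge).

Consumers pay 29; producers receive 24.5; quantity = 213.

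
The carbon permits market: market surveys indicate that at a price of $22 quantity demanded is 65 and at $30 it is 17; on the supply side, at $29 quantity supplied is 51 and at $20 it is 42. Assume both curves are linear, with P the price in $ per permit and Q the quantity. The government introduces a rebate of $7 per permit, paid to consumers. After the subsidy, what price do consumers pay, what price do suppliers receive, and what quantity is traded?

Demand slope: (17 − 65)/(30 − 22) = -6, so Qd = 197 − 6P.
Supply slope: (42 − 51)/(20 − 29) = 1, so Qs = P + 22.
Without the subsidy, 197 − 6P = P + 22 gives 7P = 175, so P* = $25 and Q* = 47.
With a per-unit subsidy paid to consumers, each effectively pays P − 7, so demand becomes Qd = 197 − 6(P − 7).
Solving gives Q = 53 with consumers paying $24 and suppliers receiving $31 (the $7 wedge).

Consumers pay $24; suppliers receive $31; quantity = 53.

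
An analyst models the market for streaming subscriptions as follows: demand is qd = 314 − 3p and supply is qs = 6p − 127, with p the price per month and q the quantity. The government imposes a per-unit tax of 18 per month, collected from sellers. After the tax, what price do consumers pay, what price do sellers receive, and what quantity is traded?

Consumers pay 61; sellers receive 43; quantity = 131.

Without the tax, 314 − 3p = 6p − 127 gives 9p = 441, so p* = 49 and q* = 167.
With the tax collected from sellers, supply shifts: qs = 6(p − 18) − 127.
Solving gives q = 131 with consumers paying 61 and sellers receiving 43 (the 18 wedge).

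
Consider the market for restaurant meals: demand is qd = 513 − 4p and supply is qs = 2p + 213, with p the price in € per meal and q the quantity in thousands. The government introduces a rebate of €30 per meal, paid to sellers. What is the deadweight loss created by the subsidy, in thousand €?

Deadweight loss = €600 thousand.

Before the subsidy: set 513 − 4p = 2p + 213 → p* = €50, q* = 313.
With a per-unit subsidy paid to sellers, each receives p + 30 per unit sold, so supply becomes qs = 2(p + 30) + 213.
New equilibrium: buyers pay €40, sellers receive €70, q = 353. (Wedge: pb − ps = −30.)
Quantity rises by |ΔQ| = |313 − 353| = 40.
DWL = ½ · t · |ΔQ| = ½ · 30 · 40 = €600.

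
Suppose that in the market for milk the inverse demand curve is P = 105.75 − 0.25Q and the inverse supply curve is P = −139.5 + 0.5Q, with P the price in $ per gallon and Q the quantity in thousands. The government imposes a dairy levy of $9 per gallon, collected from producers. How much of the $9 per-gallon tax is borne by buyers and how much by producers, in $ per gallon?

Buyers bear $3 per gallon; producers bear $6 per gallon.

Inverting to Q(P) form: Qd = 423 − 4P; Qs = 2P + 279.
Before the tax: set 423 − 4P = 2P + 279 → P* = $24, Q* = 327.
With the tax collected from producers, supply shifts: Qs = 2(P − 9) + 279.
New equilibrium: buyers pay $27, producers receive $18, Q = 315. (Wedge: Pb − Ps = 9.)
Burden on buyers: $3; on producers: $6. (They sum to $9.)
The less price-elastic side of the market bears the larger share of a per-unit tax.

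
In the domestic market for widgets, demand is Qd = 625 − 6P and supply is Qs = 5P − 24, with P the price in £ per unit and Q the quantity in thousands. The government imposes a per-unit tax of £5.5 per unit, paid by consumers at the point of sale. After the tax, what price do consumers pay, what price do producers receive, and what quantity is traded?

Consumers pay £61.5; producers receive £56; quantity = 256.

Without the tax, 625 − 6P = 5P − 24 gives 11P = 649, so P* = £59 and Q* = 271.
With the tax collected from consumers, demand (in seller-price terms) shifts: Qd = 625 − 6(P + 5.5).
New equilibrium: consumers pay £61.5, producers receive £56, Q = 256. (Wedge: Pb − Ps = 5.5.)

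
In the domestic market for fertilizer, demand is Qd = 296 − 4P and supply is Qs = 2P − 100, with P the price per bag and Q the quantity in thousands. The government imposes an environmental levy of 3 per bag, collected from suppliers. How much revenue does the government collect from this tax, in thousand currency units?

Without the tax, 296 − 4P = 2P − 100 gives 6P = 396, so P* = 66 and Q* = 32.
With the tax collected from suppliers, supply shifts: Qs = 2(P − 3) − 100.
Solving gives Q = 28 with consumers paying 67 and suppliers receiving 64 (the 3 wedge).
Revenue = t · Q = 3 · 28 = 84.

Tax revenue = 84 thousand.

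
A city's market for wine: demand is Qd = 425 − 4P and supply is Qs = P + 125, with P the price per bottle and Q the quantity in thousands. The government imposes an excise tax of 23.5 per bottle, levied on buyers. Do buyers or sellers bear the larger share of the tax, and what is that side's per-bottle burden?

Before the tax: set 425 − 4P = P + 125 → P* = 60, Q* = 185.
With the tax collected from buyers, demand (in seller-price terms) shifts: Qd = 425 − 4(P + 23.5).
New equilibrium: buyers pay 64.7, sellers receive 41.2, Q = 166.2. (Wedge: Pb − Ps = 23.5.)
Per-bottle burden: buyers 4.7, sellers 18.8.
Sellers take the larger share because supply is less price-elastic here (demand slope 4 vs supply slope 1).
The less price-elastic side of the market bears the larger share of a per-unit tax.

Sellers bear the larger share: 18.8 per bottle.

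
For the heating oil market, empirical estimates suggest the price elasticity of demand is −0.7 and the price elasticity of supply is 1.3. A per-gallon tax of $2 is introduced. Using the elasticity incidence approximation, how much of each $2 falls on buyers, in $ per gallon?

Buyers bear ≈ $1.3 per gallon.

Incidence ratio: buyers' share ≈ εs / (εs + |εd|) = 1.3 / (1.3 + 0.7) = 0.65.
So buyers bear ≈ 0.65 × $2 = $1.3; suppliers bear $0.7.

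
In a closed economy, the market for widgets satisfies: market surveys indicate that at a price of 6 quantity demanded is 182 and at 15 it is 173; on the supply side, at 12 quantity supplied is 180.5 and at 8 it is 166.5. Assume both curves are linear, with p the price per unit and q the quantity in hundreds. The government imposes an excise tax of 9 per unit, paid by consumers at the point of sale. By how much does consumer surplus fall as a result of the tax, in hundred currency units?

Demand slope: (173 − 182)/(15 − 6) = -1, so qd = 188 − p.
Supply slope: (166.5 − 180.5)/(8 − 12) = 3.5, so qs = 3.5p + 138.5.
Without the tax, 188 − p = 3.5p + 138.5 gives 4.5p = 49.5, so p* = 11 and q* = 177.
With the tax collected from consumers, demand (in seller-price terms) shifts: qd = 188 − (p + 9).
New equilibrium: consumers pay 18, suppliers receive 9, q = 170. (Wedge: pb − ps = 9.)
ΔCS is the trapezoid between Q = 170 and Q = 177 of height 7: ½ · (177 + 170) · 7 = 1214.5.

Consumer surplus falls by 1214.5 hundred.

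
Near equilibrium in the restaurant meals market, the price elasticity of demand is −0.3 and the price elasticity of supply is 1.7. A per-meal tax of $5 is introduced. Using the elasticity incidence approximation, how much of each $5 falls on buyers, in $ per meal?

Incidence ratio: buyers' share ≈ εs / (εs + |εd|) = 1.7 / (1.7 + 0.3) = 0.85.
So buyers bear ≈ 0.85 × $5 = $4.25; sellers bear $0.75.

Buyers bear ≈ $4.25 per meal.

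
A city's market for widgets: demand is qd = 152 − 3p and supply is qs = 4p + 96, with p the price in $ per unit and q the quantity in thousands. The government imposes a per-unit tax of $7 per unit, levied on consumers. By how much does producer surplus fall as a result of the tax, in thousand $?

Before the tax: set 152 − 3p = 4p + 96 → p* = $8, q* = 128.
With the tax collected from consumers, demand (in seller-price terms) shifts: qd = 152 − 3(p + 7).
New equilibrium: consumers pay $12, sellers receive $5, q = 116. (Wedge: pb − ps = 7.)
ΔPS is the trapezoid between Q = 116 and Q = 128 of height $3: ½ · (128 + 116) · 3 = $366.

Producer surplus falls by $366 thousand.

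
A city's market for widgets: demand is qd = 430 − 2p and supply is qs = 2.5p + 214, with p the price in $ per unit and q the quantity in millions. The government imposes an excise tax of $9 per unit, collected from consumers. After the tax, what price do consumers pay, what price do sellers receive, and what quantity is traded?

Without the tax, 430 − 2p = 2.5p + 214 gives 4.5p = 216, so p* = $48 and q* = 334.
With the tax collected from consumers, demand (in seller-price terms) shifts: qd = 430 − 2(p + 9).
New equilibrium: consumers pay $53, sellers receive $44, q = 324. (Wedge: pb − ps = 9.)
The less price-elastic side of the market bears the larger share of a per-unit tax.

Consumers pay $53; sellers receive $44; quantity = 324.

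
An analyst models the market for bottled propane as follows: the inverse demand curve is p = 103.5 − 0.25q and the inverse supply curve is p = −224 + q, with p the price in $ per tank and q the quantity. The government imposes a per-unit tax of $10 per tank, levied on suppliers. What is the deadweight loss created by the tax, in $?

Inverting to q(p) form: qd = 414 − 4p; qs = p + 224.
Before the tax: set 414 − 4p = p + 224 → p* = $38, q* = 262.
With the tax collected from suppliers, supply shifts: qs = (p − 10) + 224.
Solving gives q = 254 with consumers paying $40 and suppliers receiving $30 (the $10 wedge).
Quantity falls by |ΔQ| = |262 − 254| = 8.
DWL = ½ · t · |ΔQ| = ½ · 10 · 8 = $40.

Deadweight loss = $40.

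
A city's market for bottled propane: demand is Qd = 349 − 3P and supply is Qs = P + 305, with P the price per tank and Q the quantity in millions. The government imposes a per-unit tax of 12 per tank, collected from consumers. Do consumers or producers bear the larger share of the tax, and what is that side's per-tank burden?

Before the tax: set 349 − 3P = P + 305 → P* = 11, Q* = 316.
With the tax collected from consumers, demand (in seller-price terms) shifts: Qd = 349 − 3(P + 12).
New equilibrium: consumers pay 14, producers receive 2, Q = 307. (Wedge: Pb − Ps = 12.)
Per-tank burden: consumers 3, producers 9.
Producers take the larger share because supply is less price-elastic here (demand slope 3 vs supply slope 1).

Producers bear the larger share: 9 per tank.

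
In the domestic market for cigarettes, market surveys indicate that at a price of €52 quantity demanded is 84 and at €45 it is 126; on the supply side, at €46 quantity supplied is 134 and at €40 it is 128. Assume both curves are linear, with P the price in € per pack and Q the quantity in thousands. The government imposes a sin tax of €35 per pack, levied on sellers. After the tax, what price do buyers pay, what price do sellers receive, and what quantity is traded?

Demand slope: (126 − 84)/(45 − 52) = -6, so Qd = 396 − 6P.
Supply slope: (128 − 134)/(40 − 46) = 1, so Qs = P + 88.
Without the tax, 396 − 6P = P + 88 gives 7P = 308, so P* = €44 and Q* = 132.
With the tax collected from sellers, supply shifts: Qs = (P − 35) + 88.
New equilibrium: buyers pay €49, sellers receive €14, Q = 102. (Wedge: Pb − Ps = 35.)
The less price-elastic side of the market bears the larger share of a per-unit tax.

Buyers pay €49; sellers receive €14; quantity = 102.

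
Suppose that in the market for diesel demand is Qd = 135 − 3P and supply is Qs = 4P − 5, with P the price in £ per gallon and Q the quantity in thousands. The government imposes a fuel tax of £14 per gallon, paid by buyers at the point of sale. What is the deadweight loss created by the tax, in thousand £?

Deadweight loss = £168 thousand.

Without the tax, 135 − 3P = 4P − 5 gives 7P = 140, so P* = £20 and Q* = 75.
With the tax collected from buyers, demand (in seller-price terms) shifts: Qd = 135 − 3(P + 14).
New equilibrium: buyers pay £28, producers receive £14, Q = 51. (Wedge: Pb − Ps = 14.)
Quantity falls by |ΔQ| = |75 − 51| = 24.
DWL = ½ · t · |ΔQ| = ½ · 14 · 24 = £168.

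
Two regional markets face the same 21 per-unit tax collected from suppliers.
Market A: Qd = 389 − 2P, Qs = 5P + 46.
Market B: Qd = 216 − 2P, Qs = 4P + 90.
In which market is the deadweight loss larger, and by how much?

Market A, by 21.

Market A: pre-tax P* = 49, Q* = 291; post-tax Q = 261; deadweight loss = 315.
Market B: pre-tax P* = 21, Q* = 174; post-tax Q = 146; deadweight loss = 294.
Difference: 315 vs 294 → market A is larger by 21.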